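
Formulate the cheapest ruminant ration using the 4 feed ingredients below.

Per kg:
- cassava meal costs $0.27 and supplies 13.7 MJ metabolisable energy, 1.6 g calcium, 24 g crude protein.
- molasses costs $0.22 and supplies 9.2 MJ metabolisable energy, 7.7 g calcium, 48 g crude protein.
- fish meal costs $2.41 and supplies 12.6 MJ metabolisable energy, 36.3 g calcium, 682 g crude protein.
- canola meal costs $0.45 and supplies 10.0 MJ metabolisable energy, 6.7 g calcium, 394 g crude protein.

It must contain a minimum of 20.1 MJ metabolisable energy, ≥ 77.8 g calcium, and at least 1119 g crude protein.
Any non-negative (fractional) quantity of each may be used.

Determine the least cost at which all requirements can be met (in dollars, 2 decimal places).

$2.69

Set it up as a linear program. Let x1 = kg of cassava meal, x2 = kg of molasses, x3 = kg of fish meal, x4 = kg of canola meal.
min 0.27x1 + 0.22x2 + 2.41x3 + 0.45x4 with:
  13.7x1 + 9.2x2 + 12.6x3 + 10x4 ≥ 20.1   (metabolisable energy)
  1.6x1 + 7.7x2 + 36.3x3 + 6.7x4 ≥ 77.8   (calcium)
  24x1 + 48x2 + 682x3 + 394x4 ≥ 1119   (crude protein)
  x1, x2, x3, x4 ≥ 0.
The cheapest feasible vertex uses only molasses, canola meal; cassava meal, fish meal are not used. The calcium and crude protein requirements are met with equality.
Optimal quantities: molasses = 8.538 kg, canola meal = 1.8 kg.
Hence cost = 0.22·8.538 + 0.45·1.8 = $2.6884.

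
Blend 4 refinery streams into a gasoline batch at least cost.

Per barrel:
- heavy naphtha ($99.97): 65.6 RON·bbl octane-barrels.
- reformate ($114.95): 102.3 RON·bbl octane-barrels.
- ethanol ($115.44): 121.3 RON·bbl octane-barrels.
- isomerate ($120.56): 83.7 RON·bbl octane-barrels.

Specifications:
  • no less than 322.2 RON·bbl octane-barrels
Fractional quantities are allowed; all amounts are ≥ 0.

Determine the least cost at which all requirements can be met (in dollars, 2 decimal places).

Let x1 = barrels of heavy naphtha, x2 = barrels of reformate, x3 = barrels of ethanol, x4 = barrels of isomerate.
min 99.97x1 + 114.95x2 + 115.44x3 + 120.56x4 with:
  65.6x1 + 102.3x2 + 121.3x3 + 83.7x4 ≥ 322.2   (octane-barrels)
  x1, x2, x3, x4 ≥ 0.
The optimal basis is {ethanol}; heavy naphtha, reformate, isomerate drop out. There the octane-barrels constraint is tight.
So ethanol = 2.6562 barrels.
Objective = 115.44·2.6562 = 306.6317.

$306.63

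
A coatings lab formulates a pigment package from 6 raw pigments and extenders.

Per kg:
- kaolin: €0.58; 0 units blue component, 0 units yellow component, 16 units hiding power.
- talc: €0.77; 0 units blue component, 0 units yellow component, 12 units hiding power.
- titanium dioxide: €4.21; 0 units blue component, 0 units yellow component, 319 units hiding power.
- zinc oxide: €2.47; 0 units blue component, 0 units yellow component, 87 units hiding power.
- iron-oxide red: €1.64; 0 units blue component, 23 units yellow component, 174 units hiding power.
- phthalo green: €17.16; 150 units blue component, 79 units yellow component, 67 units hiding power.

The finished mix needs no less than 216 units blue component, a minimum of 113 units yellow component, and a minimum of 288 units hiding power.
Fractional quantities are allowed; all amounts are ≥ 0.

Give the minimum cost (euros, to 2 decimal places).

€26.52

Treat it as an LP. Let x1 = kg of kaolin, x2 = kg of talc, x3 = kg of titanium dioxide, x4 = kg of zinc oxide, x5 = kg of iron-oxide red, x6 = kg of phthalo green.
min 0.58x1 + 0.77x2 + 4.21x3 + 2.47x4 + 1.64x5 + 17.16x6 with:
  150x6 ≥ 216   (blue component)
  23x5 + 79x6 ≥ 113   (yellow component)
  16x1 + 12x2 + 319x3 + 87x4 + 174x5 + 67x6 ≥ 288   (hiding power)
  x1, x2, x3, x4, x5, x6 ≥ 0.
The optimal basis is {iron-oxide red, phthalo green}; kaolin, talc, titanium dioxide, zinc oxide drop out. Binding constraints: blue component and hiding power.
Solving gives x5 = 1.101, x6 = 1.44.
Hence cost = 1.64·1.101 + 17.16·1.44 = €26.5160.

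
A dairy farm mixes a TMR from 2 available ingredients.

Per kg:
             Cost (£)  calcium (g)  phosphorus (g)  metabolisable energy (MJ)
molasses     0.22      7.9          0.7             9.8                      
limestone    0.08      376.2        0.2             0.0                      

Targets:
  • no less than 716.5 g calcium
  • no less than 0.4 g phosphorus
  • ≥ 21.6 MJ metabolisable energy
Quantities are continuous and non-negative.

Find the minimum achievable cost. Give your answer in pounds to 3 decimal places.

£0.634

Let x1 = kg of molasses, x2 = kg of limestone.
min 0.22x1 + 0.08x2 s.t.:
  7.9x1 + 376.2x2 ≥ 716.5   (calcium)
  0.7x1 + 0.2x2 ≥ 0.4   (phosphorus)
  9.8x1 ≥ 21.6   (metabolisable energy)
  x1, x2 ≥ 0.
Both inputs are positive at the optimum. The calcium and metabolisable energy requirements are met with equality.
Optimal quantities: molasses = 2.204 kg, limestone = 1.858 kg.
Objective = 0.22·2.204 + 0.08·1.858 = 0.63352.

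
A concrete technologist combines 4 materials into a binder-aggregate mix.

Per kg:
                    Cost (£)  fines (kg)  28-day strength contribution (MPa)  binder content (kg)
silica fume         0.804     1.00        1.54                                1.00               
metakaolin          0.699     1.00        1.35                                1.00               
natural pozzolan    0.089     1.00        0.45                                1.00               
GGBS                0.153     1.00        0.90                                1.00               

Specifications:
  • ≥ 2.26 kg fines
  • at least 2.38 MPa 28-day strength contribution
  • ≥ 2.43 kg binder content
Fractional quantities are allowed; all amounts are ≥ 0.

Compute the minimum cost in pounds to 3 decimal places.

This is a linear program. Let x1 = kg of silica fume, x2 = kg of metakaolin, x3 = kg of natural pozzolan, x4 = kg of GGBS.
Minimize 0.804x1 + 0.699x2 + 0.089x3 + 0.153x4 subject to:
  1x1 + 1x2 + 1x3 + 1x4 ≥ 2.26   (fines)
  1.54x1 + 1.35x2 + 0.45x3 + 0.9x4 ≥ 2.38   (28-day strength contribution)
  1x1 + 1x2 + 1x3 + 1x4 ≥ 2.43   (binder content)
  x1, x2, x3, x4 ≥ 0.
At the optimum only GGBS is positive (silica fume, metakaolin, natural pozzolan = 0). Binding constraint: 28-day strength contribution.
So GGBS = 2.644 kg.
Objective = 0.153·2.644 = 0.40453.

£0.405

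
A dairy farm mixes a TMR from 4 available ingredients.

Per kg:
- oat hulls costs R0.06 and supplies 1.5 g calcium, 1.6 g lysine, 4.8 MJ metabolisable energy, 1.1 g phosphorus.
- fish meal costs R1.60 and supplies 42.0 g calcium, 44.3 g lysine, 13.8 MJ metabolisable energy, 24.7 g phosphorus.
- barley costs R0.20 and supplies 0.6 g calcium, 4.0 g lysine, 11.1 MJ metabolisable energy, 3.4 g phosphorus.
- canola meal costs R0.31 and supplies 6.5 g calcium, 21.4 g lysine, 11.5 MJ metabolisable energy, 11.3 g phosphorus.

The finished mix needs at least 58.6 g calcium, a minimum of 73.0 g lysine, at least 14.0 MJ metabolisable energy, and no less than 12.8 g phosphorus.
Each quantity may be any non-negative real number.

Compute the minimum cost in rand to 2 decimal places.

Let x1 = kg of oat hulls, x2 = kg of fish meal, x3 = kg of barley, x4 = kg of canola meal.
Minimize 0.06x1 + 1.6x2 + 0.2x3 + 0.31x4 s.t.:
  1.5x1 + 42x2 + 0.6x3 + 6.5x4 ≥ 58.6   (calcium)
  1.6x1 + 44.3x2 + 4x3 + 21.4x4 ≥ 73   (lysine)
  4.8x1 + 13.8x2 + 11.1x3 + 11.5x4 ≥ 14   (metabolisable energy)
  1.1x1 + 24.7x2 + 3.4x3 + 11.3x4 ≥ 12.8   (phosphorus)
  x1, x2, x3, x4 ≥ 0.
The minimum-cost mix takes nothing from oat hulls, barley — only fish meal, canola meal. The calcium and lysine requirements are met with equality.
That vertex is x2 = 1.276, x4 = 0.7695.
Objective = 1.6·1.276 + 0.31·0.7695 = 2.2801.

R2.28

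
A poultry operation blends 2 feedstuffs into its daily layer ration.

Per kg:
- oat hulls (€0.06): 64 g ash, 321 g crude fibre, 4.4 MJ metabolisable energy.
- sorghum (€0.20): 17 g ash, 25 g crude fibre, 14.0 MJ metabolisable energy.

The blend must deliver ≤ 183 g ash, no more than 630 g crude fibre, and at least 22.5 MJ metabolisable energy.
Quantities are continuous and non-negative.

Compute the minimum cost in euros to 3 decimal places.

€0.316

Set it up as a linear program. Let x1 = kg of oat hulls, x2 = kg of sorghum.
Minimize 0.06x1 + 0.2x2 subject to:
  64x1 + 17x2 ≤ 183   (ash)
  321x1 + 25x2 ≤ 630   (crude fibre)
  4.4x1 + 14x2 ≥ 22.5   (metabolisable energy)
  x1, x2 ≥ 0.
Both inputs are positive at the optimum. Binding constraints: crude fibre and metabolisable energy.
Optimal quantities: oat hulls = 1.884 kg, sorghum = 1.015 kg.
Cost = 0.06·1.884 + 0.2·1.015 = 0.31604.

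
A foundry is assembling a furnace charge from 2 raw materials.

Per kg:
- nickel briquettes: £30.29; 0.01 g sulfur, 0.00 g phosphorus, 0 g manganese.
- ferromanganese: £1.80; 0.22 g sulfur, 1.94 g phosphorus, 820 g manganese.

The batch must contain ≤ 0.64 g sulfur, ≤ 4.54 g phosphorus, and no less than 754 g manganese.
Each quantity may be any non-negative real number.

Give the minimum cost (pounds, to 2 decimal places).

Treat it as an LP. Let x1 = kg of nickel briquettes, x2 = kg of ferromanganese.
min 30.29x1 + 1.8x2 s.t.:
  0.01x1 + 0.22x2 ≤ 0.64   (sulfur)
  1.94x2 ≤ 4.54   (phosphorus)
  820x2 ≥ 754   (manganese)
  x1, x2 ≥ 0.
At the optimum only ferromanganese is positive (nickel briquettes = 0). There the manganese constraint is tight.
Solving gives x2 = 0.9195.
Total cost: 1.8·0.9195 = 1.6551.

£1.66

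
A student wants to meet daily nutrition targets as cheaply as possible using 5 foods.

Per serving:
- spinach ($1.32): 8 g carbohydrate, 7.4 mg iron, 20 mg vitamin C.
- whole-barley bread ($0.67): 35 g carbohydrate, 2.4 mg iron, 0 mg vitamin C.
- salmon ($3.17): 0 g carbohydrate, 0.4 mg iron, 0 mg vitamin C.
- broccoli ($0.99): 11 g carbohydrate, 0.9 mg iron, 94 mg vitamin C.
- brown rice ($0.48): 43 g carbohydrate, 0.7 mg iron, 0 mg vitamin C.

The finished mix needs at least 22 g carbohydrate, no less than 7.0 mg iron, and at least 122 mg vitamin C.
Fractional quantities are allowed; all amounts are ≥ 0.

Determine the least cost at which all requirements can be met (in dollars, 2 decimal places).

$2.21

Let x1 = servings of spinach, x2 = servings of whole-barley bread, x3 = servings of salmon, x4 = servings of broccoli, x5 = servings of brown rice.
Minimize 1.32x1 + 0.67x2 + 3.17x3 + 0.99x4 + 0.48x5 subject to:
  8x1 + 35x2 + 11x4 + 43x5 ≥ 22   (carbohydrate)
  7.4x1 + 2.4x2 + 0.4x3 + 0.9x4 + 0.7x5 ≥ 7   (iron)
  20x1 + 94x4 ≥ 122   (vitamin C)
  x1, x2, x3, x4, x5 ≥ 0.
The minimum-cost mix takes nothing from whole-barley bread, salmon — only spinach, broccoli, brown rice. Binding constraints: carbohydrate, iron, vitamin C.
That vertex is x1 = 0.8018, x4 = 1.127, x5 = 0.07408.
Hence cost = 1.32·0.8018 + 0.99·1.127 + 0.48·0.07408 = $2.2097.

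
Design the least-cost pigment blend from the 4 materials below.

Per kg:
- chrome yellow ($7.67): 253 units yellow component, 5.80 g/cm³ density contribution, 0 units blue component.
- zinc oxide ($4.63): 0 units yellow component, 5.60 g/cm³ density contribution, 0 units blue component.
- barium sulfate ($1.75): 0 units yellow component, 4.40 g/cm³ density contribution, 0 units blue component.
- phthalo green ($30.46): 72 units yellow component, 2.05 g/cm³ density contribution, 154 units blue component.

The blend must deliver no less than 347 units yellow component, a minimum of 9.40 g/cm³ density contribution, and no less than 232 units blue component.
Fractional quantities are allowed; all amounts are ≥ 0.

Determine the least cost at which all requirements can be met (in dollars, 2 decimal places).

Let x1 = kg of chrome yellow, x2 = kg of zinc oxide, x3 = kg of barium sulfate, x4 = kg of phthalo green.
min 7.67x1 + 4.63x2 + 1.75x3 + 30.46x4 s.t.:
  253x1 + 72x4 ≥ 347   (yellow component)
  5.8x1 + 5.6x2 + 4.4x3 + 2.05x4 ≥ 9.4   (density contribution)
  154x4 ≥ 232   (blue component)
  x1, x2, x3, x4 ≥ 0.
At the optimum only chrome yellow, barium sulfate, phthalo green are positive (zinc oxide = 0). There the yellow component, density contribution, blue component constraints are tight.
Optimal quantities: chrome yellow = 0.94282 kg, barium sulfate = 0.19167 kg, phthalo green = 1.5065 kg.
Objective = 7.67·0.94282 + 1.75·0.19167 + 30.46·1.5065 = 53.4548.

$53.45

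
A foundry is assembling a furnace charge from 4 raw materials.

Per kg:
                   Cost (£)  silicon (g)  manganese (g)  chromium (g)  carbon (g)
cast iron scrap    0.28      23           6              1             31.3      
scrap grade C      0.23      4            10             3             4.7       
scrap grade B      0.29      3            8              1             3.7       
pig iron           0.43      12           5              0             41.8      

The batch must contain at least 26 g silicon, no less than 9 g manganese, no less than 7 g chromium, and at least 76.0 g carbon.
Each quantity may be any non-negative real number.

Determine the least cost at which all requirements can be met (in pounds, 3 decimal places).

Treat it as an LP. Let x1 = kg of cast iron scrap, x2 = kg of scrap grade C, x3 = kg of scrap grade B, x4 = kg of pig iron.
Minimise 0.28x1 + 0.23x2 + 0.29x3 + 0.43x4 subject to:
  23x1 + 4x2 + 3x3 + 12x4 ≥ 26   (silicon)
  6x1 + 10x2 + 8x3 + 5x4 ≥ 9   (manganese)
  1x1 + 3x2 + 1x3 ≥ 7   (chromium)
  31.3x1 + 4.7x2 + 3.7x3 + 41.8x4 ≥ 76   (carbon)
  x1, x2, x3, x4 ≥ 0.
The cheapest feasible vertex uses only cast iron scrap, scrap grade C; scrap grade B, pig iron are not used. There the chromium and carbon constraints are tight.
Optimal quantities: cast iron scrap = 2.187 kg, scrap grade C = 1.604 kg.
Objective = 0.28·2.187 + 0.23·1.604 = 0.98128.

£0.981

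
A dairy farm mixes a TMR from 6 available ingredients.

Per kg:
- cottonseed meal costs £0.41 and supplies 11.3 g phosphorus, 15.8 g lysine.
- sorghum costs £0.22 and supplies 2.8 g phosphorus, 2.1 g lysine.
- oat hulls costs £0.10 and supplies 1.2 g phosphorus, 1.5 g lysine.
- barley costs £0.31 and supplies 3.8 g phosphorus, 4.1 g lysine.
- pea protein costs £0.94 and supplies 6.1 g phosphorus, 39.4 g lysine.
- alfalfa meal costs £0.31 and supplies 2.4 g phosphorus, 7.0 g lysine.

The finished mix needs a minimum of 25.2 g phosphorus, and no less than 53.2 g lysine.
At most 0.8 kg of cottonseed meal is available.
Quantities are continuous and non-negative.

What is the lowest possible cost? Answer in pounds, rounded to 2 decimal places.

£1.95

Set it up as a linear program. Let x1 = kg of cottonseed meal, x2 = kg of sorghum, x3 = kg of oat hulls, x4 = kg of barley, x5 = kg of pea protein, x6 = kg of alfalfa meal.
min 0.41x1 + 0.22x2 + 0.1x3 + 0.31x4 + 0.94x5 + 0.31x6 s.t.:
  11.3x1 + 2.8x2 + 1.2x3 + 3.8x4 + 6.1x5 + 2.4x6 ≥ 25.2   (phosphorus)
  15.8x1 + 2.1x2 + 1.5x3 + 4.1x4 + 39.4x5 + 7x6 ≥ 53.2   (lysine)
  x1 ≤ 0.8
  x1, x2, x3, x4, x5, x6 ≥ 0.
The minimum-cost mix takes nothing from sorghum, barley, alfalfa meal — only cottonseed meal, oat hulls, pea protein. There the phosphorus, lysine, the cottonseed meal cap constraints are tight.
Optimal quantities: cottonseed meal = 0.8 kg, oat hulls = 10.21 kg, pea protein = 0.6408 kg.
Cost = 0.41·0.8 + 0.1·10.21 + 0.94·0.6408 = 1.9514.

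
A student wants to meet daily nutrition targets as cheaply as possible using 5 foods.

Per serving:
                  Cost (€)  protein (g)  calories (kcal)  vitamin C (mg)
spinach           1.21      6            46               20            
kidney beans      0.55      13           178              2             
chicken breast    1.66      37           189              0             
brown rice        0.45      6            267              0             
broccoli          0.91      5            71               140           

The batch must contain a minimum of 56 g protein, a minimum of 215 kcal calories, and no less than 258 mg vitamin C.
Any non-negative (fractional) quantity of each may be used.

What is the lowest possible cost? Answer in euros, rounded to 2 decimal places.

Let x1 = servings of spinach, x2 = servings of kidney beans, x3 = servings of chicken breast, x4 = servings of brown rice, x5 = servings of broccoli.
min 1.21x1 + 0.55x2 + 1.66x3 + 0.45x4 + 0.91x5 with:
  6x1 + 13x2 + 37x3 + 6x4 + 5x5 ≥ 56   (protein)
  46x1 + 178x2 + 189x3 + 267x4 + 71x5 ≥ 215   (calories)
  20x1 + 2x2 + 140x5 ≥ 258   (vitamin C)
  x1, x2, x3, x4, x5 ≥ 0.
The cheapest feasible vertex uses only kidney beans, broccoli; spinach, chicken breast, brown rice are not used. There the protein and vitamin C constraints are tight.
Solving gives x2 = 3.619, x5 = 1.791.
Total cost: 0.55·3.619 + 0.91·1.791 = 3.6203.

€3.62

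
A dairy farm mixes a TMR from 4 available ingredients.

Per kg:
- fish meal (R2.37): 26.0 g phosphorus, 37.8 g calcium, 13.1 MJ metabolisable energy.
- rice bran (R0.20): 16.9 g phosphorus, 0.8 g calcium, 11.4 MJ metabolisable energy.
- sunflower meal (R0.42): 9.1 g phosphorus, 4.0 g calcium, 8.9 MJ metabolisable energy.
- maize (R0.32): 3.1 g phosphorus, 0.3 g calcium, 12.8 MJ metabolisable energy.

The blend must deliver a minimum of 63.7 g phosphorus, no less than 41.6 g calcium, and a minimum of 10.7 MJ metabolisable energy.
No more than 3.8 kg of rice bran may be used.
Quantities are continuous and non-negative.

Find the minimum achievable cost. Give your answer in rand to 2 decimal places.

Let x1 = kg of fish meal, x2 = kg of rice bran, x3 = kg of sunflower meal, x4 = kg of maize.
min 2.37x1 + 0.2x2 + 0.42x3 + 0.32x4 s.t.:
  26x1 + 16.9x2 + 9.1x3 + 3.1x4 ≥ 63.7   (phosphorus)
  37.8x1 + 0.8x2 + 4x3 + 0.3x4 ≥ 41.6   (calcium)
  13.1x1 + 11.4x2 + 8.9x3 + 12.8x4 ≥ 10.7   (metabolisable energy)
  x2 ≤ 3.8
  x1, x2, x3, x4 ≥ 0.
The cheapest feasible vertex uses only fish meal, rice bran; sunflower meal, maize are not used. Binding constraints: phosphorus and calcium.
Solving gives x1 = 1.055, x2 = 2.146.
Objective = 2.37·1.055 + 0.2·2.146 = 2.9296.

R2.93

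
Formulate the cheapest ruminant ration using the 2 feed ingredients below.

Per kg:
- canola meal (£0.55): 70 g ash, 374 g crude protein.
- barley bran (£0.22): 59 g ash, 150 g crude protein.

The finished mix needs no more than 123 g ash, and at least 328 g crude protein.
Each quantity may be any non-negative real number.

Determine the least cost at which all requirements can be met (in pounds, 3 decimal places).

£0.481

Let x1 = kg of canola meal, x2 = kg of barley bran.
min 0.55x1 + 0.22x2 s.t.:
  70x1 + 59x2 ≤ 123   (ash)
  374x1 + 150x2 ≥ 328   (crude protein)
  x1, x2 ≥ 0.
Both inputs are positive at the optimum. The ash and crude protein requirements are met with equality.
Optimal quantities: canola meal = 0.07799 kg, barley bran = 1.992 kg.
Total cost: 0.55·0.07799 + 0.22·1.992 = 0.48113.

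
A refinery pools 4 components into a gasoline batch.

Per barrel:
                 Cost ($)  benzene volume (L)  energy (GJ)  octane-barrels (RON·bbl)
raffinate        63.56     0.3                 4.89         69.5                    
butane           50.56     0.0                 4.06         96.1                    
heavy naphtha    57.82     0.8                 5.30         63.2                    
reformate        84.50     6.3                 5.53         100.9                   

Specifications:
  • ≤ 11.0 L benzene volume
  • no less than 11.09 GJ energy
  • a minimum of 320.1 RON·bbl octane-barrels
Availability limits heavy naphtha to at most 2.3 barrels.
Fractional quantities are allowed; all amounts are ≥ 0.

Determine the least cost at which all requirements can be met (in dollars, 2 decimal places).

Let x1 = barrels of raffinate, x2 = barrels of butane, x3 = barrels of heavy naphtha, x4 = barrels of reformate.
Minimize 63.56x1 + 50.56x2 + 57.82x3 + 84.5x4 with:
  0.3x1 + 0.8x3 + 6.3x4 ≤ 11   (benzene volume)
  4.89x1 + 4.06x2 + 5.3x3 + 5.53x4 ≥ 11.09   (energy)
  69.5x1 + 96.1x2 + 63.2x3 + 100.9x4 ≥ 320.1   (octane-barrels)
  x3 ≤ 2.3
  x1, x2, x3, x4 ≥ 0.
The optimal basis is {butane}; raffinate, heavy naphtha, reformate drop out. There the octane-barrels constraint is tight.
So butane = 3.3309 barrels.
Cost = 50.56·3.3309 = 168.4103.

$168.41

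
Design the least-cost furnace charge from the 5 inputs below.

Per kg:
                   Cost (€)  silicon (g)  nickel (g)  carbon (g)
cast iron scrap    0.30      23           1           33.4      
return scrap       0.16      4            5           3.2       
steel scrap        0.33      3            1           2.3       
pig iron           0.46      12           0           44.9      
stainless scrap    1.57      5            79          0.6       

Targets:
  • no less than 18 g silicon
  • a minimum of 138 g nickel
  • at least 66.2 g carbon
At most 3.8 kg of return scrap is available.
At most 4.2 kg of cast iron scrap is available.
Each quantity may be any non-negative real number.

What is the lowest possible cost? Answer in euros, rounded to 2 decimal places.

This is a linear program. Let x1 = kg of cast iron scrap, x2 = kg of return scrap, x3 = kg of steel scrap, x4 = kg of pig iron, x5 = kg of stainless scrap.
Minimise 0.3x1 + 0.16x2 + 0.33x3 + 0.46x4 + 1.57x5 s.t.:
  23x1 + 4x2 + 3x3 + 12x4 + 5x5 ≥ 18   (silicon)
  1x1 + 5x2 + 1x3 + 79x5 ≥ 138   (nickel)
  33.4x1 + 3.2x2 + 2.3x3 + 44.9x4 + 0.6x5 ≥ 66.2   (carbon)
  x2 ≤ 3.8
  x1 ≤ 4.2
  x1, x2, x3, x4, x5 ≥ 0.
At the optimum only cast iron scrap, stainless scrap are positive (return scrap, steel scrap, pig iron = 0). The nickel and carbon requirements are met with equality.
Optimal quantities: cast iron scrap = 1.951 kg, stainless scrap = 1.722 kg.
Hence cost = 0.3·1.951 + 1.57·1.722 = €3.2888.

€3.29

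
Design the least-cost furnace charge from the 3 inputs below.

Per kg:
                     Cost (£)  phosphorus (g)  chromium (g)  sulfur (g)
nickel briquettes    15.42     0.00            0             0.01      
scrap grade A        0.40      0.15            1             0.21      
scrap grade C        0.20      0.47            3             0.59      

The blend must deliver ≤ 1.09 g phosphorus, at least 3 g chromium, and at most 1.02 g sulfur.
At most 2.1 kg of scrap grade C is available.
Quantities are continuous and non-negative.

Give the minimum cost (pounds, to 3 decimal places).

Let x1 = kg of nickel briquettes, x2 = kg of scrap grade A, x3 = kg of scrap grade C.
Minimize 15.42x1 + 0.4x2 + 0.2x3 subject to:
  0.15x2 + 0.47x3 ≤ 1.09   (phosphorus)
  1x2 + 3x3 ≥ 3   (chromium)
  0.01x1 + 0.21x2 + 0.59x3 ≤ 1.02   (sulfur)
  x3 ≤ 2.1
  x1, x2, x3 ≥ 0.
The minimum-cost mix takes nothing from nickel briquettes, scrap grade A — only scrap grade C. Binding constraint: chromium.
That vertex is x3 = 1.
Total cost: 0.2·1 = 0.20000.

£0.200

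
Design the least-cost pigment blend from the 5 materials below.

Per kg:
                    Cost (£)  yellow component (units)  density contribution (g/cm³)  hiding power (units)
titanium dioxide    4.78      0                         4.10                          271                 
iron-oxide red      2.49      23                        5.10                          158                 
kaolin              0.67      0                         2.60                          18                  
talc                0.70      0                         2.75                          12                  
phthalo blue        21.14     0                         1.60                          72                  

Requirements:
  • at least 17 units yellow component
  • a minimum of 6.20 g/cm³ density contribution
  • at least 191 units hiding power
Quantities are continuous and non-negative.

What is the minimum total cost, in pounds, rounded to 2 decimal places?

This is a linear program. Let x1 = kg of titanium dioxide, x2 = kg of iron-oxide red, x3 = kg of kaolin, x4 = kg of talc, x5 = kg of phthalo blue.
Minimise 4.78x1 + 2.49x2 + 0.67x3 + 0.7x4 + 21.14x5 with:
  23x2 ≥ 17   (yellow component)
  4.1x1 + 5.1x2 + 2.6x3 + 2.75x4 + 1.6x5 ≥ 6.2   (density contribution)
  271x1 + 158x2 + 18x3 + 12x4 + 72x5 ≥ 191   (hiding power)
  x1, x2, x3, x4, x5 ≥ 0.
At the optimum only iron-oxide red, kaolin are positive (titanium dioxide, talc, phthalo blue = 0). The density contribution and hiding power requirements are met with equality.
Optimal quantities: iron-oxide red = 1.207 kg, kaolin = 0.01724 kg.
Hence cost = 2.49·1.207 + 0.67·0.01724 = £3.0170.

£3.02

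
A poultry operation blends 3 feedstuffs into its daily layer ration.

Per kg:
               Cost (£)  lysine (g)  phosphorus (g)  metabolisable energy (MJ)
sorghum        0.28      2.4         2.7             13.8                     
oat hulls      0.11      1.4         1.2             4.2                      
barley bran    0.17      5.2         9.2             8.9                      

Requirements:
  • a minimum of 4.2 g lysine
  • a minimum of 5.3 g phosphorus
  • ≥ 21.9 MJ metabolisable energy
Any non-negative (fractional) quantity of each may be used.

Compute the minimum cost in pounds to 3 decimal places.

£0.418

Treat it as an LP. Let x1 = kg of sorghum, x2 = kg of oat hulls, x3 = kg of barley bran.
Minimise 0.28x1 + 0.11x2 + 0.17x3 with:
  2.4x1 + 1.4x2 + 5.2x3 ≥ 4.2   (lysine)
  2.7x1 + 1.2x2 + 9.2x3 ≥ 5.3   (phosphorus)
  13.8x1 + 4.2x2 + 8.9x3 ≥ 21.9   (metabolisable energy)
  x1, x2, x3 ≥ 0.
At the optimum only barley bran is positive (sorghum, oat hulls = 0). There the metabolisable energy constraint is tight.
So barley bran = 2.461 kg.
Total cost: 0.17·2.461 = 0.41837.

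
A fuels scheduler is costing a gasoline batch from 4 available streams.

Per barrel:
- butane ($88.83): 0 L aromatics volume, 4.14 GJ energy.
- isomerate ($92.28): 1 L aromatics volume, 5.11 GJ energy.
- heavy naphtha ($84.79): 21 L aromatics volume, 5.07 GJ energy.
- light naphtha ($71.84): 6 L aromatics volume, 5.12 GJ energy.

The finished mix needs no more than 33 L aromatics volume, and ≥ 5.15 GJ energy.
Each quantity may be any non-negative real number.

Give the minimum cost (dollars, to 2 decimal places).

$72.26

Let x1 = barrels of butane, x2 = barrels of isomerate, x3 = barrels of heavy naphtha, x4 = barrels of light naphtha.
min 88.83x1 + 92.28x2 + 84.79x3 + 71.84x4 s.t.:
  1x2 + 21x3 + 6x4 ≤ 33   (aromatics volume)
  4.14x1 + 5.11x2 + 5.07x3 + 5.12x4 ≥ 5.15   (energy)
  x1, x2, x3, x4 ≥ 0.
The optimal basis is {light naphtha}; butane, isomerate, heavy naphtha drop out. There the energy constraint is tight.
So light naphtha = 1.0059 barrels.
Objective = 71.84·1.0059 = 72.2639.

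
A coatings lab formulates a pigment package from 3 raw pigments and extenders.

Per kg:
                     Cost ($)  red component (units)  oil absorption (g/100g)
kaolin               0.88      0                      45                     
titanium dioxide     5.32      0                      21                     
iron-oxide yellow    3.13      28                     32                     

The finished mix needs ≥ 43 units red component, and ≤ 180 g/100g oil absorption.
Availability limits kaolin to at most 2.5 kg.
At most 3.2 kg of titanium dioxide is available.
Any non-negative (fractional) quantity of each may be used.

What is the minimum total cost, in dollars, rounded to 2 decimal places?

Set it up as a linear program. Let x1 = kg of kaolin, x2 = kg of titanium dioxide, x3 = kg of iron-oxide yellow.
Minimize 0.88x1 + 5.32x2 + 3.13x3 subject to:
  28x3 ≥ 43   (red component)
  45x1 + 21x2 + 32x3 ≤ 180   (oil absorption)
  x1 ≤ 2.5
  x2 ≤ 3.2
  x1, x2, x3 ≥ 0.
At the optimum only iron-oxide yellow is positive (kaolin, titanium dioxide = 0). There the red component constraint is tight.
Optimal quantities: iron-oxide yellow = 1.536 kg.
Objective = 3.13·1.536 = 4.8077.

$4.81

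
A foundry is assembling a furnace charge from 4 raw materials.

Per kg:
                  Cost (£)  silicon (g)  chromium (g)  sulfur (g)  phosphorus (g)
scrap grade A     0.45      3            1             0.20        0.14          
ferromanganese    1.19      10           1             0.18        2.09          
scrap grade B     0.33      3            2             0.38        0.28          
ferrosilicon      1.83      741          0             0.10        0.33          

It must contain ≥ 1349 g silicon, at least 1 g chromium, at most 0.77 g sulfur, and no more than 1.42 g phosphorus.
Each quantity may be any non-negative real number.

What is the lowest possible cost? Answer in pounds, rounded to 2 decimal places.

£3.49

This is a linear program. Let x1 = kg of scrap grade A, x2 = kg of ferromanganese, x3 = kg of scrap grade B, x4 = kg of ferrosilicon.
Minimise 0.45x1 + 1.19x2 + 0.33x3 + 1.83x4 subject to:
  3x1 + 10x2 + 3x3 + 741x4 ≥ 1349   (silicon)
  1x1 + 1x2 + 2x3 ≥ 1   (chromium)
  0.2x1 + 0.18x2 + 0.38x3 + 0.1x4 ≤ 0.77   (sulfur)
  0.14x1 + 2.09x2 + 0.28x3 + 0.33x4 ≤ 1.42   (phosphorus)
  x1, x2, x3, x4 ≥ 0.
The optimal basis is {scrap grade B, ferrosilicon}; scrap grade A, ferromanganese drop out. Binding constraints: silicon and chromium.
That vertex is x3 = 0.5, x4 = 1.818.
Objective = 0.33·0.5 + 1.83·1.818 = 3.4919.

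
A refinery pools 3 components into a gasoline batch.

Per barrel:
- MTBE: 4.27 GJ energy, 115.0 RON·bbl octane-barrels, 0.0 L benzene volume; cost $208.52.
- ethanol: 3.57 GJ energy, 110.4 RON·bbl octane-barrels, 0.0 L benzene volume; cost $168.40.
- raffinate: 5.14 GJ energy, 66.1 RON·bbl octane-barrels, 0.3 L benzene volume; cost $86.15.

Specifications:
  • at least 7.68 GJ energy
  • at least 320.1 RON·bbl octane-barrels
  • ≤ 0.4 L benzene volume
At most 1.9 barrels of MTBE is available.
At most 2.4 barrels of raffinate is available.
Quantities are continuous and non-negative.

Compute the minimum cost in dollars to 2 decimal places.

$468.70

This is a linear program. Let x1 = barrels of MTBE, x2 = barrels of ethanol, x3 = barrels of raffinate.
Minimize 208.52x1 + 168.4x2 + 86.15x3 with:
  4.27x1 + 3.57x2 + 5.14x3 ≥ 7.68   (energy)
  115x1 + 110.4x2 + 66.1x3 ≥ 320.1   (octane-barrels)
  0.3x3 ≤ 0.4   (benzene volume)
  x1 ≤ 1.9
  x3 ≤ 2.4
  x1, x2, x3 ≥ 0.
The optimal basis is {ethanol, raffinate}; MTBE drops out. There the octane-barrels and benzene volume constraints are tight.
That vertex is x2 = 2.10115, x3 = 1.33333.
Objective = 168.4·2.10115 + 86.15·1.33333 = 468.7000.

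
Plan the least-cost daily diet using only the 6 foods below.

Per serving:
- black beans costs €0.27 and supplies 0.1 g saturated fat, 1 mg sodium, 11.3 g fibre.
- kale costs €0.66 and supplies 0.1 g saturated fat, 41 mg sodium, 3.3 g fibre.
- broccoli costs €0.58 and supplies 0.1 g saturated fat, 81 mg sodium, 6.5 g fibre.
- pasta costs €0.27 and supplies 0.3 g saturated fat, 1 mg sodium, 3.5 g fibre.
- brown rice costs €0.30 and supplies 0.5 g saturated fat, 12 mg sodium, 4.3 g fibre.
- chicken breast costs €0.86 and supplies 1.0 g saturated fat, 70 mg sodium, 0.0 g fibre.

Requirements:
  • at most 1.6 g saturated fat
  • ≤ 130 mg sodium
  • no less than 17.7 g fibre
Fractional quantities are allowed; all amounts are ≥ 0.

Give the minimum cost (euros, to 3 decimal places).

Treat it as an LP. Let x1 = servings of black beans, x2 = servings of kale, x3 = servings of broccoli, x4 = servings of pasta, x5 = servings of brown rice, x6 = servings of chicken breast.
Minimise 0.27x1 + 0.66x2 + 0.58x3 + 0.27x4 + 0.3x5 + 0.86x6 with:
  0.1x1 + 0.1x2 + 0.1x3 + 0.3x4 + 0.5x5 + 1x6 ≤ 1.6   (saturated fat)
  1x1 + 41x2 + 81x3 + 1x4 + 12x5 + 70x6 ≤ 130   (sodium)
  11.3x1 + 3.3x2 + 6.5x3 + 3.5x4 + 4.3x5 ≥ 17.7   (fibre)
  x1, x2, x3, x4, x5, x6 ≥ 0.
The cheapest feasible vertex uses only black beans; kale, broccoli, pasta, brown rice, chicken breast are not used. Binding constraint: fibre.
Optimal quantities: black beans = 1.566 servings.
Cost = 0.27·1.566 = 0.42282.

€0.423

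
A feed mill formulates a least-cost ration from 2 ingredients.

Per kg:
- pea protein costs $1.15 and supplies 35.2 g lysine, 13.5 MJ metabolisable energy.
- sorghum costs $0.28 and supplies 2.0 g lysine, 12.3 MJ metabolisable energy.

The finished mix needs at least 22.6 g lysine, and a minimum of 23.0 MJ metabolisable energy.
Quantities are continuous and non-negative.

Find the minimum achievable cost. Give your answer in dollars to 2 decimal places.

$1.01

Let x1 = kg of pea protein, x2 = kg of sorghum.
min 1.15x1 + 0.28x2 s.t.:
  35.2x1 + 2x2 ≥ 22.6   (lysine)
  13.5x1 + 12.3x2 ≥ 23   (metabolisable energy)
  x1, x2 ≥ 0.
Both inputs are positive at the optimum. There the lysine and metabolisable energy constraints are tight.
Solving gives x1 = 0.5714, x2 = 1.243.
Total cost: 1.15·0.5714 + 0.28·1.243 = 1.0052.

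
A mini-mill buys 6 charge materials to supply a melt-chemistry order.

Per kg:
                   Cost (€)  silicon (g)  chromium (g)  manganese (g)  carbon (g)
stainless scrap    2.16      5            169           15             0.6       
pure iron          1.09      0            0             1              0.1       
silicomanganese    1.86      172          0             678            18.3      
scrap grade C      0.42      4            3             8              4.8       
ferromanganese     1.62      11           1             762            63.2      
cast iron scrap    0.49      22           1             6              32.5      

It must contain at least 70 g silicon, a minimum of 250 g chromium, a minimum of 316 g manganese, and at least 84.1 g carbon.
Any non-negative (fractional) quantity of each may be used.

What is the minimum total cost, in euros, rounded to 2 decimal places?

Let x1 = kg of stainless scrap, x2 = kg of pure iron, x3 = kg of silicomanganese, x4 = kg of scrap grade C, x5 = kg of ferromanganese, x6 = kg of cast iron scrap.
Minimise 2.16x1 + 1.09x2 + 1.86x3 + 0.42x4 + 1.62x5 + 0.49x6 with:
  5x1 + 172x3 + 4x4 + 11x5 + 22x6 ≥ 70   (silicon)
  169x1 + 3x4 + 1x5 + 1x6 ≥ 250   (chromium)
  15x1 + 1x2 + 678x3 + 8x4 + 762x5 + 6x6 ≥ 316   (manganese)
  0.6x1 + 0.1x2 + 18.3x3 + 4.8x4 + 63.2x5 + 32.5x6 ≥ 84.1   (carbon)
  x1, x2, x3, x4, x5, x6 ≥ 0.
The cheapest feasible vertex uses only stainless scrap, silicomanganese, ferromanganese, cast iron scrap; pure iron, scrap grade C are not used. Binding constraints: silicon, chromium, manganese, carbon.
So stainless scrap = 1.466 kg, silicomanganese = 0.09639 kg, ferromanganese = 0.2847 kg, cast iron scrap = 1.953 kg.
Objective = 2.16·1.466 + 1.86·0.09639 + 1.62·0.2847 + 0.49·1.953 = 4.7640.

€4.76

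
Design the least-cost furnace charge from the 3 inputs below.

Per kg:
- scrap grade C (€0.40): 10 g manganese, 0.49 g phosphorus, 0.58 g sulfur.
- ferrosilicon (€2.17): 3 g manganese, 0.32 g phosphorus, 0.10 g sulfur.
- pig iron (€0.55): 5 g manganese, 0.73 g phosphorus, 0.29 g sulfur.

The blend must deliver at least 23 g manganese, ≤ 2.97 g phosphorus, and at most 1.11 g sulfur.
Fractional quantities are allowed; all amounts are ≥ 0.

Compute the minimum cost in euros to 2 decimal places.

€7.13

This is a linear program. Let x1 = kg of scrap grade C, x2 = kg of ferrosilicon, x3 = kg of pig iron.
Minimize 0.4x1 + 2.17x2 + 0.55x3 subject to:
  10x1 + 3x2 + 5x3 ≥ 23   (manganese)
  0.49x1 + 0.32x2 + 0.73x3 ≤ 2.97   (phosphorus)
  0.58x1 + 0.1x2 + 0.29x3 ≤ 1.11   (sulfur)
  x1, x2, x3 ≥ 0.
The cheapest feasible vertex uses only scrap grade C, ferrosilicon; pig iron is not used. Binding constraints: manganese and sulfur.
Optimal quantities: scrap grade C = 1.392 kg, ferrosilicon = 3.027 kg.
Hence cost = 0.4·1.392 + 2.17·3.027 = €7.1254.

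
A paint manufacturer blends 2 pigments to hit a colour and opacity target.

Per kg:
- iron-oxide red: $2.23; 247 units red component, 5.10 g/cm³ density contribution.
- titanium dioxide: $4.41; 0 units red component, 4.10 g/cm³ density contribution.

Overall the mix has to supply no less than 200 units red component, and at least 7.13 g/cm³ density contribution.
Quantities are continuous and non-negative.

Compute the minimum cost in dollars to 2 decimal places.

Set it up as a linear program. Let x1 = kg of iron-oxide red, x2 = kg of titanium dioxide.
Minimize 2.23x1 + 4.41x2 s.t.:
  247x1 ≥ 200   (red component)
  5.1x1 + 4.1x2 ≥ 7.13   (density contribution)
  x1, x2 ≥ 0.
At the optimum only iron-oxide red is positive (titanium dioxide = 0). The density contribution requirement is met with equality.
Optimal quantities: iron-oxide red = 1.398 kg.
Hence cost = 2.23·1.398 = $3.1175.

$3.12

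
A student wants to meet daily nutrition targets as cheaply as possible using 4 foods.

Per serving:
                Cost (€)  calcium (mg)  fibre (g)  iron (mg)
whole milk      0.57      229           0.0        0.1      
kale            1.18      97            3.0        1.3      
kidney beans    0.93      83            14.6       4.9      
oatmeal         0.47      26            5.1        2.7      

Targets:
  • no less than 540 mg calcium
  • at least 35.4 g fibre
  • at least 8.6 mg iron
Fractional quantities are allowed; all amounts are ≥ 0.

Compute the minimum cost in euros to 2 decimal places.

This is a linear program. Let x1 = servings of whole milk, x2 = servings of kale, x3 = servings of kidney beans, x4 = servings of oatmeal.
min 0.57x1 + 1.18x2 + 0.93x3 + 0.47x4 s.t.:
  229x1 + 97x2 + 83x3 + 26x4 ≥ 540   (calcium)
  3x2 + 14.6x3 + 5.1x4 ≥ 35.4   (fibre)
  0.1x1 + 1.3x2 + 4.9x3 + 2.7x4 ≥ 8.6   (iron)
  x1, x2, x3, x4 ≥ 0.
At the optimum only whole milk, kidney beans are positive (kale, oatmeal = 0). The calcium and fibre requirements are met with equality.
Solving gives x1 = 1.479, x3 = 2.425.
Cost = 0.57·1.479 + 0.93·2.425 = 3.0983.

€3.10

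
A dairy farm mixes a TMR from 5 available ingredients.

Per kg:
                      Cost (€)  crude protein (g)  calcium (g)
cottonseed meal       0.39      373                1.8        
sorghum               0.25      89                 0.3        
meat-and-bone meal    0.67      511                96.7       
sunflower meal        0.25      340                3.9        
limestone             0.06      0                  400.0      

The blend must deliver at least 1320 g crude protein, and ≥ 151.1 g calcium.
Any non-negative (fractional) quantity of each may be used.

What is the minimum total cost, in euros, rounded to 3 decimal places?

Set it up as a linear program. Let x1 = kg of cottonseed meal, x2 = kg of sorghum, x3 = kg of meat-and-bone meal, x4 = kg of sunflower meal, x5 = kg of limestone.
min 0.39x1 + 0.25x2 + 0.67x3 + 0.25x4 + 0.06x5 s.t.:
  373x1 + 89x2 + 511x3 + 340x4 ≥ 1320   (crude protein)
  1.8x1 + 0.3x2 + 96.7x3 + 3.9x4 + 400x5 ≥ 151.1   (calcium)
  x1, x2, x3, x4, x5 ≥ 0.
The minimum-cost mix takes nothing from cottonseed meal, sorghum, meat-and-bone meal — only sunflower meal, limestone. The crude protein and calcium requirements are met with equality.
Optimal quantities: sunflower meal = 3.882 kg, limestone = 0.3399 kg.
Total cost: 0.25·3.882 + 0.06·0.3399 = 0.99089.

€0.991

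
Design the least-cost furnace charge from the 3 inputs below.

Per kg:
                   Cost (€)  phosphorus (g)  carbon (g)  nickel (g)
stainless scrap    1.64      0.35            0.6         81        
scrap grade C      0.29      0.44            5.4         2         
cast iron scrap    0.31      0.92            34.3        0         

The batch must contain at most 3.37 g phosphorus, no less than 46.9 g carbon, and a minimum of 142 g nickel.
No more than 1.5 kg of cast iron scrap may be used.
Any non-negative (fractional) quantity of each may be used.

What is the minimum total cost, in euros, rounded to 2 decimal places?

Treat it as an LP. Let x1 = kg of stainless scrap, x2 = kg of scrap grade C, x3 = kg of cast iron scrap.
min 1.64x1 + 0.29x2 + 0.31x3 with:
  0.35x1 + 0.44x2 + 0.92x3 ≤ 3.37   (phosphorus)
  0.6x1 + 5.4x2 + 34.3x3 ≥ 46.9   (carbon)
  81x1 + 2x2 ≥ 142   (nickel)
  x3 ≤ 1.5
  x1, x2, x3 ≥ 0.
The optimal basis is {stainless scrap, cast iron scrap}; scrap grade C drops out. There the carbon and nickel constraints are tight.
That vertex is x1 = 1.753, x3 = 1.337.
Total cost: 1.64·1.753 + 0.31·1.337 = 3.2894.

€3.29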